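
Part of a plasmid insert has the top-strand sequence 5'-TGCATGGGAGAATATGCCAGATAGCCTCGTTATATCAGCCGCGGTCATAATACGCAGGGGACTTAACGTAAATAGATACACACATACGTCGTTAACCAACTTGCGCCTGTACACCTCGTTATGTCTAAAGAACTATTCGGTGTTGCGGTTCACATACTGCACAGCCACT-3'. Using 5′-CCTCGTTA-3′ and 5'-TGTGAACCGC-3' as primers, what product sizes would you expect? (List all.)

The forward primer CCTCGTTA matches the top strand at positions 25–32, 114–121.
The reverse primer's reverse complement is GCGGTTCACA, matching at positions 145–154.
Each forward site pairs with the reverse site to give a product ending at position 154: sizes 130, 41 bp.

130 bp, 41 bp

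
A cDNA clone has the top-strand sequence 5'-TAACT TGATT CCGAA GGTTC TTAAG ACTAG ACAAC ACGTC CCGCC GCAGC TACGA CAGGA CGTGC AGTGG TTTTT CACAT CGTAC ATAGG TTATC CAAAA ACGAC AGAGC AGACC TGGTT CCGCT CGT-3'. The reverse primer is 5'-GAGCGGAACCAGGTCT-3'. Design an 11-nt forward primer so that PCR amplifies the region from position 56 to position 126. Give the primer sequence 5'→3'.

The reverse primer's reverse complement AGACCTGGTTCCGCTC matches the template at positions 111–126; the product starts at position 56.
The forward primer is identical to the top strand over positions 56–66: CAGGACGTGCA.

5'-CAGGACGTGCA-3'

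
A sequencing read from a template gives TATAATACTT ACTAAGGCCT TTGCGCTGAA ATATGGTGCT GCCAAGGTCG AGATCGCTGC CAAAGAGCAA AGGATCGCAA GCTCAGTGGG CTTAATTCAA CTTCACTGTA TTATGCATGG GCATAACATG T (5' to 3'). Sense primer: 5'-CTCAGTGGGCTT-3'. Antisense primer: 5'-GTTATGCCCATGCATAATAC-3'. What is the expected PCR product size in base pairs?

Forward primer CTCAGTGGGCTT is found on the top strand at positions 82–93.
Reverse complement of the reverse primer: GTATTATGCATGGGCATAAC. This occurs on the top strand at positions 108–127.
The product runs from position 82 to position 127, so its length is 127 − 82 + 1 = 46 bp.

46 bp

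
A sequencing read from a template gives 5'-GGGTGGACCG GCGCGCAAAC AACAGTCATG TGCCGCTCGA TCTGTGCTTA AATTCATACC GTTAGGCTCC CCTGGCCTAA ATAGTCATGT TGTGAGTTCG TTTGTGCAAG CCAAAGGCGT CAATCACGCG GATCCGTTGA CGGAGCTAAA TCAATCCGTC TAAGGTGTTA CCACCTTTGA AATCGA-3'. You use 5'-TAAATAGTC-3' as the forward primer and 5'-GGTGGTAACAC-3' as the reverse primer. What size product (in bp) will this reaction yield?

98 bp

Forward primer TAAATAGTC is found on the top strand at positions 78–86.
The reverse primer's reverse complement is GTGTTACCACC, which matches the template at positions 165–175.
Product length = (reverse-primer end) − (forward-primer start) + 1 = 175 − 78 + 1 = 98 bp.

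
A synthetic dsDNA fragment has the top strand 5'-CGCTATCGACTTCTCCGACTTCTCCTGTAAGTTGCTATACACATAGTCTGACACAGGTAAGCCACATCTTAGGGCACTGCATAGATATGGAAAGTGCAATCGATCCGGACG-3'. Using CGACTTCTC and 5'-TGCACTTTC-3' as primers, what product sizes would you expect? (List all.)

92 bp, 83 bp

The forward primer CGACTTCTC matches the top strand at positions 7–15, 16–24.
The reverse primer's reverse complement is GAAAGTGCA, matching at positions 90–98.
Each forward site pairs with the reverse site to give a product ending at position 98: sizes 92, 83 bp.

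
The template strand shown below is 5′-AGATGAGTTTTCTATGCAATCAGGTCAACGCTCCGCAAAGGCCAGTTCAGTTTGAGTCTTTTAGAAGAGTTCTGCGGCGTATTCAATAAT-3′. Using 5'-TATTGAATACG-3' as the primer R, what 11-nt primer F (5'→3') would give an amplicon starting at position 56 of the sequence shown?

The reverse primer's reverse complement CGTATTCAATA matches the template at positions 78–88; the product starts at position 56.
The forward primer is identical to the top strand over positions 56–66: GTCTTTTAGAA.

5'-GTCTTTTAGAA-3'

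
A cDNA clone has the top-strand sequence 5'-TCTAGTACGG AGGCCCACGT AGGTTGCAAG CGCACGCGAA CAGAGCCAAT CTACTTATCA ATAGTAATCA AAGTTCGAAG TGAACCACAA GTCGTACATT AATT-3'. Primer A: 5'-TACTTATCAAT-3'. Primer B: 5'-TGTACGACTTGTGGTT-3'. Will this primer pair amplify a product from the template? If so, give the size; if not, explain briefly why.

Yes — a 47 bp product.

Primer A (TACTTATCAAT) matches the top strand at positions 52–62; it acts as a forward primer.
Primer B's reverse complement is AACCACAAGTCGTACA, matching the top strand at positions 83–98; it acts as a reverse primer.
The 3' ends face each other across positions 52–98, giving a 47 bp product.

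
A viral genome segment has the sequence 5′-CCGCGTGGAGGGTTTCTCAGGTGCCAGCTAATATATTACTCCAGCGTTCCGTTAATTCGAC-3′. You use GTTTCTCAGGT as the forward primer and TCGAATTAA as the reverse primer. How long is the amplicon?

49 bp

Forward primer GTTTCTCAGGT is found on the top strand at positions 12–22.
The reverse primer's reverse complement is TTAATTCGA, which matches the template at positions 52–60.
Amplicon spans positions 12–60: 49 bp.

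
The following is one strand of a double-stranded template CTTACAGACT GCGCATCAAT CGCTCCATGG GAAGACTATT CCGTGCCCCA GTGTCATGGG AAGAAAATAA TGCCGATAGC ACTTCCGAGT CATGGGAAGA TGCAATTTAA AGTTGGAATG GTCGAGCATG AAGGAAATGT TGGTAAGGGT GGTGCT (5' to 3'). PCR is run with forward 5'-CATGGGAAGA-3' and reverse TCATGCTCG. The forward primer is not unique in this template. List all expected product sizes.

The forward primer CATGGGAAGA matches the top strand at positions 26–35, 55–64, 91–100.
The reverse primer's reverse complement is CGAGCATGA, matching at positions 123–131.
Each forward site pairs with the reverse site to give a product ending at position 131: sizes 106, 77, 41 bp.

106 bp, 77 bp, 41 bp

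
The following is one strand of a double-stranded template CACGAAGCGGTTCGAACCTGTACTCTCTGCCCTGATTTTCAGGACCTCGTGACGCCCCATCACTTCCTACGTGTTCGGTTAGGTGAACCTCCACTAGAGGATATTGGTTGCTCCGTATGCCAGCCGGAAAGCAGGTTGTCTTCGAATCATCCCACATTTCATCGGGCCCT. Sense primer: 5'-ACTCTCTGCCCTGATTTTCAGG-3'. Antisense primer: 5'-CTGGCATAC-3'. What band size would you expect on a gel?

Scanning the template, ACTCTCTGCCCTGATTTTCAGG occurs at positions 22–43; this primer anneals to the bottom strand there with its 3' end pointing downstream.
Reverse complement of the reverse primer: GTATGCCAG. This occurs on the top strand at positions 115–123.
The product runs from position 22 to position 123, so its length is 123 − 22 + 1 = 102 bp.

102 bp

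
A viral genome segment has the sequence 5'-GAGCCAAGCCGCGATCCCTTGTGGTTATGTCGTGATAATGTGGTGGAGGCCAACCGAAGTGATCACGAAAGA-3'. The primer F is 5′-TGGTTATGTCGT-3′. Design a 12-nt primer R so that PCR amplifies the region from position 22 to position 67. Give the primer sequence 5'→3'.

5'-CGTGATCACTTC-3'

The product's 3' end on the top strand is position 67.
The reverse primer anneals to the top strand over positions 56–67, i.e. to GAAGTGATCACG.
Its sequence written 5'→3' is the reverse complement: CGTGATCACTTC.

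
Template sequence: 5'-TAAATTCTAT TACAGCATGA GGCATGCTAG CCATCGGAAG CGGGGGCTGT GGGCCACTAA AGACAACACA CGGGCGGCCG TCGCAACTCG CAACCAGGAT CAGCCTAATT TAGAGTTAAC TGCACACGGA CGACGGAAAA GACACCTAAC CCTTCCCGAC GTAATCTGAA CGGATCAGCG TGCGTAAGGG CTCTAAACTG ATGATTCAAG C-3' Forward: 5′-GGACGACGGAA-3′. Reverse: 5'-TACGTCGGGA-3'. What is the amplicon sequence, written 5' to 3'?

5'-GGACGACGGAAAAGACACCTAACCCTTCCCGACGTA-3'

Forward primer GGACGACGGAA is found on the top strand at positions 128–138.
The reverse primer's reverse complement is TCCCGACGTA, which matches the template at positions 154–163.
The product is the template from position 128 through 163 (36 bp).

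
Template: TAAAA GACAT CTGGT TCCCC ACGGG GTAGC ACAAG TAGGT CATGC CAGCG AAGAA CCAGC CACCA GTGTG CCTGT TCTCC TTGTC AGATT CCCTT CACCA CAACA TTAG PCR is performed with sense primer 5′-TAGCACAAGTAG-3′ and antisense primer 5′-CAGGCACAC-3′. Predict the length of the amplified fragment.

48 bp

The forward primer matches the template at positions 27–38.
The reverse primer's reverse complement is GTGTGCCTG, which matches the template at positions 66–74.
Amplicon spans positions 27–74: 48 bp.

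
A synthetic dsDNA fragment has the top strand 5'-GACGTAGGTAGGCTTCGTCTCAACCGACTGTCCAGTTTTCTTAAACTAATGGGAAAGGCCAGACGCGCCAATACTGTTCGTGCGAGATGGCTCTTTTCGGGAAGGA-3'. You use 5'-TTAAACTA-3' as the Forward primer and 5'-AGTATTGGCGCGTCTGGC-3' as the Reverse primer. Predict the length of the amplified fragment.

The forward primer matches the template at positions 41–48.
Taking the reverse complement of AGTATTGGCGCGTCTGGC gives GCCAGACGCGCCAATACT, found at positions 58–75 on the template; the primer anneals here to the top strand with its 3' end pointing upstream.
The product runs from position 41 to position 75, so its length is 75 − 41 + 1 = 35 bp.

35 bp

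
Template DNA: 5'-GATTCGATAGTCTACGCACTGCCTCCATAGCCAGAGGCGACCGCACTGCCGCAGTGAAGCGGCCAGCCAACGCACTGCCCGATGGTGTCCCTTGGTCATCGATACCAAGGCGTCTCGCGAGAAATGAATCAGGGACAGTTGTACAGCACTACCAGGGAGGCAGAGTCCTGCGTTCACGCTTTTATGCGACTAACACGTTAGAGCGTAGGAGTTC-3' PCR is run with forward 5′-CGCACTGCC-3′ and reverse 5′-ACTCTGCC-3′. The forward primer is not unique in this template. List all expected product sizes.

The forward primer CGCACTGCC matches the top strand at positions 15–23, 42–50, 71–79.
The reverse primer's reverse complement is GGCAGAGT, matching at positions 159–166.
Each forward site pairs with the reverse site to give a product ending at position 166: sizes 152, 125, 96 bp.

152 bp, 125 bp, 96 bp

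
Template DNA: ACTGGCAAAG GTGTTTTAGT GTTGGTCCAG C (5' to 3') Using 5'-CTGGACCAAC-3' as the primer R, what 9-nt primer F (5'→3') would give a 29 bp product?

The reverse primer's reverse complement GTTGGTCCAG matches the template at positions 21–30, so the product ends at position 30.
A 29 bp product then starts at position 30 − 29 + 1 = 2.
The forward primer is identical to the top strand there: CTGGCAAAG.

5'-CTGGCAAAG-3'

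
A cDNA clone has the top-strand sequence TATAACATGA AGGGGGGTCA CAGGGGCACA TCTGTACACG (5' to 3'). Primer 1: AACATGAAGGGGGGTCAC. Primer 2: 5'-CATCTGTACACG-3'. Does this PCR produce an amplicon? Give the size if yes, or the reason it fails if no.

Primer 1 (AACATGAAGGGGGGTCAC) matches the top strand at positions 4–21 (3' end points downstream).
Primer 2 (CATCTGTACACG) also matches the top strand directly, at positions 29–40 — its reverse complement CGTGTACAGATG is not present.
Both primers anneal to the bottom strand with 3' ends pointing the same way, so neither can prime synthesis back toward the other.

No product — both primers anneal to the same strand and extend in the same direction.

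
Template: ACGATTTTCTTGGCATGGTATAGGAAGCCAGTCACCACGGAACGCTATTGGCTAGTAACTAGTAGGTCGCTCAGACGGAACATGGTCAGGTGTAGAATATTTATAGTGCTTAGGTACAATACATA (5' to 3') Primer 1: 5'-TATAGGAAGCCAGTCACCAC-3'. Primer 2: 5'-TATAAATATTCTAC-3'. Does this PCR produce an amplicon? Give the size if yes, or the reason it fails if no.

Primer 1 (TATAGGAAGCCAGTCACCAC) matches the top strand at positions 19–38; it acts as a forward primer.
Primer 2's reverse complement is GTAGAATATTTATA, matching the top strand at positions 92–105; it acts as a reverse primer.
The 3' ends face each other across positions 19–105, giving an 87 bp product.

Yes — an 87 bp product.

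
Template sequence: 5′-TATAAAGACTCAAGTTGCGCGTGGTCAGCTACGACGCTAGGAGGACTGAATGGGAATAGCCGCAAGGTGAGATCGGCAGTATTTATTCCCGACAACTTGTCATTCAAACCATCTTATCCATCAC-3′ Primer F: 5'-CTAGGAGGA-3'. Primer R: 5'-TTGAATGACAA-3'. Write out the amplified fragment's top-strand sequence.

Forward primer CTAGGAGGA is found on the top strand at positions 37–45.
Reverse complement of the reverse primer: TTGTCATTCAA. This occurs on the top strand at positions 97–107.
The product is the template from position 37 through 107 (71 bp).

5'-CTAGGAGGACTGAATGGGAATAGCCGCAAGGTGAGATCGGCAGTATTTATTCCCGACAACTTGTCATTCAA-3'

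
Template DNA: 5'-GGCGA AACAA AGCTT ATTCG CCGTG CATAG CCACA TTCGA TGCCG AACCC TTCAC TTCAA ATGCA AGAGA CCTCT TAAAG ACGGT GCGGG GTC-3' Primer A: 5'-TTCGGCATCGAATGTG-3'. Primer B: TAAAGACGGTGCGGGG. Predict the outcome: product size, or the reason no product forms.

Primer A (TTCGGCATCGAATGTG) has reverse complement CACATTCGATGCCGAA, which matches the top strand at positions 32–47; primer A anneals to the top strand there with its 3' end pointing upstream toward position 32.
Primer B (TAAAGACGGTGCGGGG) matches the top strand directly at positions 76–91; it anneals to the bottom strand with its 3' end pointing downstream toward position 91.
The 3' ends diverge (primer A extends toward position 1, primer B toward position 93), so the primers never converge on a shared product.

No product — the primers' 3' ends point away from each other.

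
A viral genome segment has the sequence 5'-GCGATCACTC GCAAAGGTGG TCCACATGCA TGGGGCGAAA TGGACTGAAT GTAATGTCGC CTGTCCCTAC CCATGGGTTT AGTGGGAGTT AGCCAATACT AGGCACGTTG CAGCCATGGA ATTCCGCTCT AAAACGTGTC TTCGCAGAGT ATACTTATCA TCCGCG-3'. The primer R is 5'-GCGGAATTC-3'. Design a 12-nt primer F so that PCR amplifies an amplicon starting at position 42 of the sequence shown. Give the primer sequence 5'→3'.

The reverse primer's reverse complement GAATTCCGC matches the template at positions 119–127; the product starts at position 42.
The forward primer is identical to the top strand over positions 42–53: GGACTGAATGTA.

5'-GGACTGAATGTA-3'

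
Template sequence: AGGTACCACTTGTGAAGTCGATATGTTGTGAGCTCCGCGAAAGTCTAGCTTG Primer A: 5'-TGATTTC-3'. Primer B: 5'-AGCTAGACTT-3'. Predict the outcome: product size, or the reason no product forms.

Primer A (TGATTTC) does not match the top strand, and its reverse complement GAAATCA does not match either.
With no annealing site for primer A, no amplification occurs.

No product — primer A has no binding site in the template.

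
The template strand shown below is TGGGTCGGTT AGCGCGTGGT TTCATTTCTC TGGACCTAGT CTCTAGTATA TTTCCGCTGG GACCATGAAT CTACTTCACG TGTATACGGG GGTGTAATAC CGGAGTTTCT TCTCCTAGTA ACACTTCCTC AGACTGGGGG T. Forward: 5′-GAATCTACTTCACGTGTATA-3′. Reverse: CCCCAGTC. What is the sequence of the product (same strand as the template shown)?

The forward primer matches the template at positions 67–86.
Reverse complement of the reverse primer: GACTGGGG. This occurs on the top strand at positions 132–139.
The product is the template from position 67 through 139 (73 bp).

5'-GAATCTACTTCACGTGTATACGGGGGTGTAATACCGGAGTTTCTTCTCCTAGTAACACTTCCTCAGACTGGGG-3'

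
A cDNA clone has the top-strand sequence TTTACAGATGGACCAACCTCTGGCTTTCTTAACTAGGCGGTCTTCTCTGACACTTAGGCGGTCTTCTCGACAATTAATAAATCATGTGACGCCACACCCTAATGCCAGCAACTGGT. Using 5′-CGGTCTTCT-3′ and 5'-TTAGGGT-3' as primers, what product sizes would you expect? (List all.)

The forward primer CGGTCTTCT matches the top strand at positions 38–46, 59–67.
The reverse primer's reverse complement is ACCCTAA, matching at positions 96–102.
Each forward site pairs with the reverse site to give a product ending at position 102: sizes 65, 44 bp.

65 bp, 44 bp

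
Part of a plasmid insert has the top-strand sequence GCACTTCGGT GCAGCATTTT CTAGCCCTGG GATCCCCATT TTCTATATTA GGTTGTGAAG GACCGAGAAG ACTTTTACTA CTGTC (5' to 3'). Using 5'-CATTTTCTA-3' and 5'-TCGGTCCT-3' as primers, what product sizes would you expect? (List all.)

52 bp, 30 bp

The forward primer CATTTTCTA matches the top strand at positions 15–23, 37–45.
The reverse primer's reverse complement is AGGACCGA, matching at positions 59–66.
Each forward site pairs with the reverse site to give a product ending at position 66: sizes 52, 30 bp.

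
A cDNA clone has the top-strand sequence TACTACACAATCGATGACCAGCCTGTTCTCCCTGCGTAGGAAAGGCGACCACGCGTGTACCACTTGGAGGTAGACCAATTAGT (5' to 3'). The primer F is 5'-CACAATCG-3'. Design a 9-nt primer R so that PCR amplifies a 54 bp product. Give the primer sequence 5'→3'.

The forward primer binds at positions 6–13, so a 54 bp product ends at position 6 + 54 − 1 = 59.
The reverse primer anneals to the top strand over positions 51–59, i.e. to ACGCGTGTA.
Its sequence written 5'→3' is the reverse complement: TACACGCGT.

5'-TACACGCGT-3'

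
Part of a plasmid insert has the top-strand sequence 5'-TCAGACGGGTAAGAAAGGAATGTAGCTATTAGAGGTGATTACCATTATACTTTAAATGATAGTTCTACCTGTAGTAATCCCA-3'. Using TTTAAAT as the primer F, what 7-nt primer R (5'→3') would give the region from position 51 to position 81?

5'-GGGATTA-3'

The product's 3' end on the top strand is position 81.
The reverse primer anneals to the top strand over positions 75–81, i.e. to TAATCCC.
Its sequence written 5'→3' is the reverse complement: GGGATTA.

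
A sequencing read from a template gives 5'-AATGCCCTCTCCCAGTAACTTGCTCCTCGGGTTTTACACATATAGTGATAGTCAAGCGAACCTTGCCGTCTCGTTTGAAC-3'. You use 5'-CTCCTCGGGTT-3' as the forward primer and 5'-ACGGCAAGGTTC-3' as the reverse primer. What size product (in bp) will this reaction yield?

47 bp

The forward primer matches the template at positions 23–33.
Taking the reverse complement of ACGGCAAGGTTC gives GAACCTTGCCGT, found at positions 58–69 on the template; the primer anneals here to the top strand with its 3' end pointing upstream.
Amplicon spans positions 23–69: 47 bp.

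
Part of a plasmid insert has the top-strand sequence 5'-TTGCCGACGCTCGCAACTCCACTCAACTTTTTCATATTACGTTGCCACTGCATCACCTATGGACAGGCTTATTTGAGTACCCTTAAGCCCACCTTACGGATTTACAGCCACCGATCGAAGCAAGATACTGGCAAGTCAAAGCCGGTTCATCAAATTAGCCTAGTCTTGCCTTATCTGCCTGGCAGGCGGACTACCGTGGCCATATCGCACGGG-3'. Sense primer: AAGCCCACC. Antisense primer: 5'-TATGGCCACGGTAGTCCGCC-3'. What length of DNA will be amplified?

The forward primer matches the template at positions 85–93.
Taking the reverse complement of TATGGCCACGGTAGTCCGCC gives GGCGGACTACCGTGGCCATA, found at positions 185–204 on the template; the primer anneals here to the top strand with its 3' end pointing upstream.
Product length = (reverse-primer end) − (forward-primer start) + 1 = 204 − 85 + 1 = 120 bp.

120 bp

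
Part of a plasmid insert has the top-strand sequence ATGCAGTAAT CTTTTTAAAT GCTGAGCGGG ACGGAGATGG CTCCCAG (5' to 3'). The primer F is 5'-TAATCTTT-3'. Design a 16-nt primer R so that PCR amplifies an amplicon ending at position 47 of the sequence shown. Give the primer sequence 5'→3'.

5'-CTGGGAGCCATCTCCG-3'

The forward primer binds at positions 7–14; the product's 3' end on the top strand is position 47.
The reverse primer anneals to the top strand over positions 32–47, i.e. to CGGAGATGGCTCCCAG.
Its sequence written 5'→3' is the reverse complement: CTGGGAGCCATCTCCG.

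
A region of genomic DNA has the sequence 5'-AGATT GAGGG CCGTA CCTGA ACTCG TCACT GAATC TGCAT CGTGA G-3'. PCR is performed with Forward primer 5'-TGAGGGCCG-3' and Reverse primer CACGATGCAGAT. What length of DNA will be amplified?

Forward primer TGAGGGCCG is found on the top strand at positions 5–13.
The reverse primer's reverse complement is ATCTGCATCGTG, which matches the template at positions 33–44.
Amplicon spans positions 5–44: 40 bp.

40 bp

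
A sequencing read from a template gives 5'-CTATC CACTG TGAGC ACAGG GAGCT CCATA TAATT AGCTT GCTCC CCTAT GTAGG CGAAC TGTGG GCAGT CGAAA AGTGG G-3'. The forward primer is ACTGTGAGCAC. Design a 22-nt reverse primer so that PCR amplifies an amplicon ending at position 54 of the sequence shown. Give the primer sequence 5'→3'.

The forward primer binds at positions 7–17; the product's 3' end on the top strand is position 54.
The reverse primer anneals to the top strand over positions 33–54, i.e. to ATTAGCTTGCTCCCCTATGTAG.
Its sequence written 5'→3' is the reverse complement: CTACATAGGGGAGCAAGCTAAT.

5'-CTACATAGGGGAGCAAGCTAAT-3'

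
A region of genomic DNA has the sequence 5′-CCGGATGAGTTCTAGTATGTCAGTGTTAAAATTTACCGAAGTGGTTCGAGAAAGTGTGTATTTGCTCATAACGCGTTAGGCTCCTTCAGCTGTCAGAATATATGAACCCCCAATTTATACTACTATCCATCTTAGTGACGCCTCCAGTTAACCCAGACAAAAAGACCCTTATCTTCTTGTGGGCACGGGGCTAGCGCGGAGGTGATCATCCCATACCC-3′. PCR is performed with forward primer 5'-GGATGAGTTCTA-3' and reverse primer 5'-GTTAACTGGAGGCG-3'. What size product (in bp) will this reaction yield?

Scanning the template, GGATGAGTTCTA occurs at positions 3–14; this primer anneals to the bottom strand there with its 3' end pointing downstream.
The reverse primer's reverse complement is CGCCTCCAGTTAAC, which matches the template at positions 139–152.
Product length = (reverse-primer end) − (forward-primer start) + 1 = 152 − 3 + 1 = 150 bp.

150 bp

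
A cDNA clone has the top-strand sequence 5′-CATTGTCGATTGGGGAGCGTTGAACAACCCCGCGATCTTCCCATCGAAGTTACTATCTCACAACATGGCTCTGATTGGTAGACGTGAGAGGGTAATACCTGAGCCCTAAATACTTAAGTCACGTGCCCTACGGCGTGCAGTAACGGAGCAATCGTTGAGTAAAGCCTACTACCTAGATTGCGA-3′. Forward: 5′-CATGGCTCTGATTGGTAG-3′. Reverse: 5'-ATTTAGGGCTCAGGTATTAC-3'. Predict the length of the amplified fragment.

The forward primer matches the template at positions 64–81.
The reverse primer's reverse complement is GTAATACCTGAGCCCTAAAT, which matches the template at positions 92–111.
Product length = (reverse-primer end) − (forward-primer start) + 1 = 111 − 64 + 1 = 48 bp.

48 bp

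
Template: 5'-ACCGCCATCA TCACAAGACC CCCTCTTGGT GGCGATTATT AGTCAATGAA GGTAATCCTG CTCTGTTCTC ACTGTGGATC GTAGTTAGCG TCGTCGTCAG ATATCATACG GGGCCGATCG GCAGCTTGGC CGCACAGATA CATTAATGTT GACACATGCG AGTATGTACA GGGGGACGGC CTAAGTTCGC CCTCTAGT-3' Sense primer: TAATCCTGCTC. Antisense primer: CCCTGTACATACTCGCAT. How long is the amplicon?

The forward primer matches the template at positions 53–63.
The reverse primer's reverse complement is ATGCGAGTATGTACAGGG, which matches the template at positions 156–173.
The product runs from position 53 to position 173, so its length is 173 − 53 + 1 = 121 bp.

121 bp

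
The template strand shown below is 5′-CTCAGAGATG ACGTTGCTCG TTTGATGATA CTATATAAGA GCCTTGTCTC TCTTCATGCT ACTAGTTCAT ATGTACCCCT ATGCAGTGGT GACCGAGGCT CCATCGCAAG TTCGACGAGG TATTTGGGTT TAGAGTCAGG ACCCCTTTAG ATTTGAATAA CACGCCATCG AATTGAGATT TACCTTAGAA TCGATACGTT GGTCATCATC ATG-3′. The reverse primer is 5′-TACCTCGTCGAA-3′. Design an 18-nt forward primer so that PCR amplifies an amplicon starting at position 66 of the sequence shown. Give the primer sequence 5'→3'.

5'-TTCATATGTACCCCTATG-3'

The reverse primer's reverse complement TTCGACGAGGTA matches the template at positions 111–122; the product starts at position 66.
The forward primer is identical to the top strand over positions 66–83: TTCATATGTACCCCTATG.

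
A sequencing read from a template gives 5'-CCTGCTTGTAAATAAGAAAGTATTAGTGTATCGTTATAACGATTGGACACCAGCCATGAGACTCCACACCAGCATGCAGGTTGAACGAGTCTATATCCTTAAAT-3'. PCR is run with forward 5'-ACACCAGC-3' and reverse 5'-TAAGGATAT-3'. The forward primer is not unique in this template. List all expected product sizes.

The forward primer ACACCAGC matches the top strand at positions 47–54, 66–73.
The reverse primer's reverse complement is ATATCCTTA, matching at positions 93–101.
Each forward site pairs with the reverse site to give a product ending at position 101: sizes 55, 36 bp.

55 bp, 36 bp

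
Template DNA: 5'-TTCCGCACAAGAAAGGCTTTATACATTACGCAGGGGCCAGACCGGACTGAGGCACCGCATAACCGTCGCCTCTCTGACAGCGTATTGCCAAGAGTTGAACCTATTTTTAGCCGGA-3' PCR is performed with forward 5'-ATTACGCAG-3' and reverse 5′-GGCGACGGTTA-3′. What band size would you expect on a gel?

The forward primer matches the template at positions 25–33.
The reverse primer's reverse complement is TAACCGTCGCC, which matches the template at positions 60–70.
Amplicon spans positions 25–70: 46 bp.

46 bp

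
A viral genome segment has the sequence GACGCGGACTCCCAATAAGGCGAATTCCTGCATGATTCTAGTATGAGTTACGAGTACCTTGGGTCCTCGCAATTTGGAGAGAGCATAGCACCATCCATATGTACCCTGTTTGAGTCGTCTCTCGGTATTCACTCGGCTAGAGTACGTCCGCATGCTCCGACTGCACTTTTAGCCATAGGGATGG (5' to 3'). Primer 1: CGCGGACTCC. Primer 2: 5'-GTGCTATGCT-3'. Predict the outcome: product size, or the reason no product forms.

Primer 1 (CGCGGACTCC) matches the top strand at positions 3–12; it acts as a forward primer.
Primer 2's reverse complement is AGCATAGCAC, matching the top strand at positions 82–91; it acts as a reverse primer.
The 3' ends face each other across positions 3–91, giving an 89 bp product.

Yes — an 89 bp product.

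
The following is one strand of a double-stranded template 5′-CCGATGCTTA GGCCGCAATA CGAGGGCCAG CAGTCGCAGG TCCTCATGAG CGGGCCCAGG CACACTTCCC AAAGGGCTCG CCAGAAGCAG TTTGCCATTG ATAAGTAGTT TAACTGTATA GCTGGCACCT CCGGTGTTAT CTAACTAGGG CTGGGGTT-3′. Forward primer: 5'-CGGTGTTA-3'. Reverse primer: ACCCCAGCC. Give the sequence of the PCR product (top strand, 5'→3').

Scanning the template, CGGTGTTA occurs at positions 132–139; this primer anneals to the bottom strand there with its 3' end pointing downstream.
Taking the reverse complement of ACCCCAGCC gives GGCTGGGGT, found at positions 149–157 on the template; the primer anneals here to the top strand with its 3' end pointing upstream.
The product is the template from position 132 through 157 (26 bp).

5'-CGGTGTTATCTAACTAGGGCTGGGGT-3'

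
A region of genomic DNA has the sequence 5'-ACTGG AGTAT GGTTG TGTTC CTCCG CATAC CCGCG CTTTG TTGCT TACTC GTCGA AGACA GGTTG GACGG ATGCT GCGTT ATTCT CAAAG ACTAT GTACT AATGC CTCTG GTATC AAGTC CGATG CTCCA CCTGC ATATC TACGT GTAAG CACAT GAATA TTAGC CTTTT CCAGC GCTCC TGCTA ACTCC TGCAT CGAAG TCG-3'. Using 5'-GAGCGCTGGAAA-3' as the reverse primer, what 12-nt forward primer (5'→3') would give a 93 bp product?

5'-AAAGACTATGTA-3'

The reverse primer's reverse complement TTTCCAGCGCTC matches the template at positions 168–179, so the product ends at position 179.
A 93 bp product then starts at position 179 − 93 + 1 = 87.
The forward primer is identical to the top strand there: AAAGACTATGTA.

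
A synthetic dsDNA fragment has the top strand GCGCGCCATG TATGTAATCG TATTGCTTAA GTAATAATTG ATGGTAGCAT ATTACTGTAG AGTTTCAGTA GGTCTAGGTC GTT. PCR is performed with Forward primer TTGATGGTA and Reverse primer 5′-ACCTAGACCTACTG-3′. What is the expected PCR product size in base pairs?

Forward primer TTGATGGTA is found on the top strand at positions 38–46.
Reverse complement of the reverse primer: CAGTAGGTCTAGGT. This occurs on the top strand at positions 66–79.
Amplicon spans positions 38–79: 42 bp.

42 bp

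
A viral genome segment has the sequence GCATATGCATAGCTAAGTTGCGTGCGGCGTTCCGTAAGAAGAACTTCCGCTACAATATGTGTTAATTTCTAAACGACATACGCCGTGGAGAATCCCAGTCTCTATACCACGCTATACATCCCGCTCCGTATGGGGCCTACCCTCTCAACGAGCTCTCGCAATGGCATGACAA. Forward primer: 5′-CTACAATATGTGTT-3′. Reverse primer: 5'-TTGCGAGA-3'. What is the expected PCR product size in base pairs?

112 bp

The forward primer matches the template at positions 50–63.
Taking the reverse complement of TTGCGAGA gives TCTCGCAA, found at positions 154–161 on the template; the primer anneals here to the top strand with its 3' end pointing upstream.
The product runs from position 50 to position 161, so its length is 161 − 50 + 1 = 112 bp.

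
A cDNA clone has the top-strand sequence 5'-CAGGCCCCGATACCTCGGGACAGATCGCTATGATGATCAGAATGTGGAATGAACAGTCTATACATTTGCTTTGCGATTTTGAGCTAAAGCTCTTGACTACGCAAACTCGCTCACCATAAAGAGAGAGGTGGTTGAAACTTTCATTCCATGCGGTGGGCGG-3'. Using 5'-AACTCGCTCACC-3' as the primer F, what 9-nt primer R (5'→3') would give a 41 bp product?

5'-ATGAAAGTT-3'

The forward primer binds at positions 104–115, so a 41 bp product ends at position 104 + 41 − 1 = 144.
The reverse primer anneals to the top strand over positions 136–144, i.e. to AACTTTCAT.
Its sequence written 5'→3' is the reverse complement: ATGAAAGTT.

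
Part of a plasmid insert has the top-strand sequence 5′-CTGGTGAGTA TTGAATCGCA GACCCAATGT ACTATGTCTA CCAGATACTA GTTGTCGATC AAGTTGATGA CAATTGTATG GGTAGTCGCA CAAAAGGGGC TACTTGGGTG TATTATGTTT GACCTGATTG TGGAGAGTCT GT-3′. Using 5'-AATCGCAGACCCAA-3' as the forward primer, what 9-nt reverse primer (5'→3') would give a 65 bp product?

The forward primer binds at positions 14–27, so a 65 bp product ends at position 14 + 65 − 1 = 78.
The reverse primer anneals to the top strand over positions 70–78, i.e. to ACAATTGTA.
Its sequence written 5'→3' is the reverse complement: TACAATTGT.

5'-TACAATTGT-3'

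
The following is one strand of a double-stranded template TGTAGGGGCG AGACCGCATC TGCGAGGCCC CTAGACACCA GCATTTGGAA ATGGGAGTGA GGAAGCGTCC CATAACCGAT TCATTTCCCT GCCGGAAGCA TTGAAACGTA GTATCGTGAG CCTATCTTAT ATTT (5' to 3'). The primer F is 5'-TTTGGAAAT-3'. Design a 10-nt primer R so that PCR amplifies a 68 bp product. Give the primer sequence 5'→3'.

5'-CTACGTTTCA-3'

The forward primer binds at positions 44–52, so a 68 bp product ends at position 44 + 68 − 1 = 111.
The reverse primer anneals to the top strand over positions 102–111, i.e. to TGAAACGTAG.
Its sequence written 5'→3' is the reverse complement: CTACGTTTCA.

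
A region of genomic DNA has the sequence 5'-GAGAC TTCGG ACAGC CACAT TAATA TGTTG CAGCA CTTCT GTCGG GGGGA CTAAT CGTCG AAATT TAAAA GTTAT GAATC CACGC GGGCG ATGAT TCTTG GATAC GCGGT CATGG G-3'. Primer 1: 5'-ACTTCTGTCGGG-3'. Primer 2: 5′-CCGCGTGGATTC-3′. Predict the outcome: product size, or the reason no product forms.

Yes — a 53 bp product.

Primer 1 (ACTTCTGTCGGG) matches the top strand at positions 35–46; it acts as a forward primer.
Primer 2's reverse complement is GAATCCACGCGG, matching the top strand at positions 76–87; it acts as a reverse primer.
The 3' ends face each other across positions 35–87, giving a 53 bp product.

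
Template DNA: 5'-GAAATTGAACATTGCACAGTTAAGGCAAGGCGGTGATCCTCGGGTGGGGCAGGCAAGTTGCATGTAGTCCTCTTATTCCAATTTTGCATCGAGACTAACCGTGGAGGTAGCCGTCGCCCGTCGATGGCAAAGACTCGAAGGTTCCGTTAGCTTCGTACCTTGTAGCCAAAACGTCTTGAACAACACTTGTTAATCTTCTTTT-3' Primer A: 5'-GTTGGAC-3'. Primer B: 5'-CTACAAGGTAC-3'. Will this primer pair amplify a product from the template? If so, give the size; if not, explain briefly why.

Primer A (GTTGGAC) does not match the top strand, and its reverse complement GTCCAAC does not match either.
With no annealing site for primer A, no amplification occurs.

No product — primer A has no binding site in the template.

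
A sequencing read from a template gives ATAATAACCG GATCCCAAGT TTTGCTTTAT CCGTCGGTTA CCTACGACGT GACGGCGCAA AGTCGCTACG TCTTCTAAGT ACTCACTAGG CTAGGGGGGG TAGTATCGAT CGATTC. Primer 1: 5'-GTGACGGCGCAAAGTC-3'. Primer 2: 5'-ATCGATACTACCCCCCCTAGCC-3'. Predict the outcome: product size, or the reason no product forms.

Yes — a 62 bp product.

Primer 1 (GTGACGGCGCAAAGTC) matches the top strand at positions 49–64; it acts as a forward primer.
Primer 2's reverse complement is GGCTAGGGGGGGTAGTATCGAT, matching the top strand at positions 89–110; it acts as a reverse primer.
The 3' ends face each other across positions 49–110, giving a 62 bp product.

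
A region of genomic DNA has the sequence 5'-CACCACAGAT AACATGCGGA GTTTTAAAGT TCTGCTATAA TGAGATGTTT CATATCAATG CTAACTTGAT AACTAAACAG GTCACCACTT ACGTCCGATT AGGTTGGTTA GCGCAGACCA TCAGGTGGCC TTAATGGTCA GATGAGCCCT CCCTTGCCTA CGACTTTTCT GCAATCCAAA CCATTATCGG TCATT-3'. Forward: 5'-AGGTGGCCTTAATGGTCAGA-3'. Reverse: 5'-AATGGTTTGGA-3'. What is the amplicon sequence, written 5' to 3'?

Scanning the template, AGGTGGCCTTAATGGTCAGA occurs at positions 123–142; this primer anneals to the bottom strand there with its 3' end pointing downstream.
The reverse primer's reverse complement is TCCAAACCATT, which matches the template at positions 175–185.
The product is the template from position 123 through 185 (63 bp).

5'-AGGTGGCCTTAATGGTCAGATGAGCCCTCCCTTGCCTACGACTTTTCTGCAATCCAAACCATT-3'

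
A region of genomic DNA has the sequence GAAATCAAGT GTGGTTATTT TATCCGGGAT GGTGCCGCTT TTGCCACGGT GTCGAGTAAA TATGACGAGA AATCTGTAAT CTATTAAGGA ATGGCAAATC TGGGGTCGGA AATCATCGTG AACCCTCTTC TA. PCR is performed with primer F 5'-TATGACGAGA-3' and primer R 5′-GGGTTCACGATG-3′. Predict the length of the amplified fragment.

65 bp

Forward primer TATGACGAGA is found on the top strand at positions 61–70.
Taking the reverse complement of GGGTTCACGATG gives CATCGTGAACCC, found at positions 114–125 on the template; the primer anneals here to the top strand with its 3' end pointing upstream.
Amplicon spans positions 61–125: 65 bp.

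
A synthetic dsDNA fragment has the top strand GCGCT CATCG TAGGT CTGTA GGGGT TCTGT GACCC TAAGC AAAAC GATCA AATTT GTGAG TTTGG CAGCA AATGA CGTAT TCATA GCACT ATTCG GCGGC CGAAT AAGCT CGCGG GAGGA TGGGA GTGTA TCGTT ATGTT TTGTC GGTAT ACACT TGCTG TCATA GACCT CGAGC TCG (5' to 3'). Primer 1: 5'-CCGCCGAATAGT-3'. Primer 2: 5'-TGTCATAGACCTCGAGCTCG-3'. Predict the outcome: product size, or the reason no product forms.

Primer 1 (CCGCCGAATAGT) has reverse complement ACTATTCGGCGG, which matches the top strand at positions 88–99; primer 1 anneals to the top strand there with its 3' end pointing upstream toward position 88.
Primer 2 (TGTCATAGACCTCGAGCTCG) matches the top strand directly at positions 159–178; it anneals to the bottom strand with its 3' end pointing downstream toward position 178.
The 3' ends diverge (primer 1 extends toward position 1, primer 2 toward position 178), so the primers never converge on a shared product.

No product — the primers' 3' ends point away from each other.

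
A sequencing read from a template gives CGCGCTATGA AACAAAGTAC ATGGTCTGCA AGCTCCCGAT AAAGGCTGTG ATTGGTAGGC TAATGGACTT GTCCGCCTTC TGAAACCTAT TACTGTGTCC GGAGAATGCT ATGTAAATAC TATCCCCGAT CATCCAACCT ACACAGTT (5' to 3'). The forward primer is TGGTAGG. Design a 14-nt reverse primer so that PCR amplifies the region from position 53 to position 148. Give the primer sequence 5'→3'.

5'-AACTGTGTAGGTTG-3'

The product's 3' end on the top strand is position 148.
The reverse primer anneals to the top strand over positions 135–148, i.e. to CAACCTACACAGTT.
Its sequence written 5'→3' is the reverse complement: AACTGTGTAGGTTG.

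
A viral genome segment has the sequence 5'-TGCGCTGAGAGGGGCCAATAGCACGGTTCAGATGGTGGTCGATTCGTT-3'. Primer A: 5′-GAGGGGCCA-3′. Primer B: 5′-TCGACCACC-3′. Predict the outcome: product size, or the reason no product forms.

Yes — a 34 bp product.

Primer A (GAGGGGCCA) matches the top strand at positions 9–17; it acts as a forward primer.
Primer B's reverse complement is GGTGGTCGA, matching the top strand at positions 34–42; it acts as a reverse primer.
The 3' ends face each other across positions 9–42, giving a 34 bp product.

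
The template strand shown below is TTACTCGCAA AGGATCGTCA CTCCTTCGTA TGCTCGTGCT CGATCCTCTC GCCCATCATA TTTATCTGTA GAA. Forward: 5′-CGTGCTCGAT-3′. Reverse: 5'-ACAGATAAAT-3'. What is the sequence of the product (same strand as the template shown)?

5'-CGTGCTCGATCCTCTCGCCCATCATATTTATCTGT-3'

Scanning the template, CGTGCTCGAT occurs at positions 35–44; this primer anneals to the bottom strand there with its 3' end pointing downstream.
Taking the reverse complement of ACAGATAAAT gives ATTTATCTGT, found at positions 60–69 on the template; the primer anneals here to the top strand with its 3' end pointing upstream.
The product is the template from position 35 through 69 (35 bp).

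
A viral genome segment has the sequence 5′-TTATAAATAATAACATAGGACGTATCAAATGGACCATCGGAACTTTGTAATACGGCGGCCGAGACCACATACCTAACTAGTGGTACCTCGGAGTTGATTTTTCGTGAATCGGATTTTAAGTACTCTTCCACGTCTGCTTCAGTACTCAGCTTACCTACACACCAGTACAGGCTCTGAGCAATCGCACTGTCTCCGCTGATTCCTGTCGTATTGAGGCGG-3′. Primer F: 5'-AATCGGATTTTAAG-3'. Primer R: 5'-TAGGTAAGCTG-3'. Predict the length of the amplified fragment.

Forward primer AATCGGATTTTAAG is found on the top strand at positions 107–120.
Reverse complement of the reverse primer: CAGCTTACCTA. This occurs on the top strand at positions 147–157.
Amplicon spans positions 107–157: 51 bp.

51 bp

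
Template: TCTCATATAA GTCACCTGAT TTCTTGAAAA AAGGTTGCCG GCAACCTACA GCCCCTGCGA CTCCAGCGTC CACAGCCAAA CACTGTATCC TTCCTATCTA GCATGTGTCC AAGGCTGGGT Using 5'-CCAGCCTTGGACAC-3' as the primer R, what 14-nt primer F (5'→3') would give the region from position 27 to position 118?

5'-AAAAAAGGTTGCCG-3'

The reverse primer's reverse complement GTGTCCAAGGCTGG matches the template at positions 105–118; the product starts at position 27.
The forward primer is identical to the top strand over positions 27–40: AAAAAAGGTTGCCG.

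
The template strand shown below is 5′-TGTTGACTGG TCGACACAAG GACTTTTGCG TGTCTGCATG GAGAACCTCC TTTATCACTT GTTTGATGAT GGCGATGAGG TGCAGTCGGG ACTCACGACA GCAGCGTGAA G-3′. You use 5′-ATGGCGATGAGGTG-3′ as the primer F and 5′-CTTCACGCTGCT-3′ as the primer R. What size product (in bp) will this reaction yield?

The forward primer matches the template at positions 69–82.
The reverse primer's reverse complement is AGCAGCGTGAAG, which matches the template at positions 100–111.
Amplicon spans positions 69–111: 43 bp.

43 bp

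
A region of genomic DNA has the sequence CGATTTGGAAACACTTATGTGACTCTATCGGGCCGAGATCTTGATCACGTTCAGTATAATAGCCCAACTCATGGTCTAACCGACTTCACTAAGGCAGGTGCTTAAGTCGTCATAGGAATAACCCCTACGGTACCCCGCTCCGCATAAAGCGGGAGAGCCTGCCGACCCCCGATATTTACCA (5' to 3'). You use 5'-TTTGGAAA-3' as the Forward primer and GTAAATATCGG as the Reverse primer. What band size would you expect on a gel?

176 bp

Scanning the template, TTTGGAAA occurs at positions 4–11; this primer anneals to the bottom strand there with its 3' end pointing downstream.
Taking the reverse complement of GTAAATATCGG gives CCGATATTTAC, found at positions 169–179 on the template; the primer anneals here to the top strand with its 3' end pointing upstream.
Amplicon spans positions 4–179: 176 bp.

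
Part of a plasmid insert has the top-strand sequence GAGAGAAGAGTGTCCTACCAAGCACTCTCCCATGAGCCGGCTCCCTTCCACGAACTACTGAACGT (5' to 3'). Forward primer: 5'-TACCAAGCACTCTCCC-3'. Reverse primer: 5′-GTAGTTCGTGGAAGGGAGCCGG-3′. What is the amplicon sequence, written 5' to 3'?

5'-TACCAAGCACTCTCCCATGAGCCGGCTCCCTTCCACGAACTAC-3'

Scanning the template, TACCAAGCACTCTCCC occurs at positions 16–31; this primer anneals to the bottom strand there with its 3' end pointing downstream.
The reverse primer's reverse complement is CCGGCTCCCTTCCACGAACTAC, which matches the template at positions 37–58.
The product is the template from position 16 through 58 (43 bp).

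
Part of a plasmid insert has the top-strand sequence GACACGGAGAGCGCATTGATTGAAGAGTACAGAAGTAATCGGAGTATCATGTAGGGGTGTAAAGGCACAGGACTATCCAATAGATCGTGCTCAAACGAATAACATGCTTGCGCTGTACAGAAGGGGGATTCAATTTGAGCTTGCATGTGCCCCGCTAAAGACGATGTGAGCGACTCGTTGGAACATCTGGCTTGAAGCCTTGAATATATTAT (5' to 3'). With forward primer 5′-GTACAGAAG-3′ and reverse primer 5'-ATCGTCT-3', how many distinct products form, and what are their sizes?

The forward primer GTACAGAAG matches the top strand at positions 27–35, 115–123.
The reverse primer's reverse complement is AGACGAT, matching at positions 159–165.
Each forward site pairs with the reverse site to give a product ending at position 165: sizes 139, 51 bp.

Two products: 139 bp, 51 bp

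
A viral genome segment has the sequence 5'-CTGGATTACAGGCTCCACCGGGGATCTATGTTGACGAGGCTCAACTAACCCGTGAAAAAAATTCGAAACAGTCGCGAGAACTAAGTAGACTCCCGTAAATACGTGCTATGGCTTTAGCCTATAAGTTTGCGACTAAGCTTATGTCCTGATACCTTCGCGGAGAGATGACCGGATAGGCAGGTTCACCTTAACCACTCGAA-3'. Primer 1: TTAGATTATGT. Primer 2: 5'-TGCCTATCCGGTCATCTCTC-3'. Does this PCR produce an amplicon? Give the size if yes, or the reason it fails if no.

No product — primer 1 has no binding site in the template.

Primer 1 (TTAGATTATGT) does not match the top strand, and its reverse complement ACATAATCTAA does not match either.
With no annealing site for primer 1, no amplification occurs.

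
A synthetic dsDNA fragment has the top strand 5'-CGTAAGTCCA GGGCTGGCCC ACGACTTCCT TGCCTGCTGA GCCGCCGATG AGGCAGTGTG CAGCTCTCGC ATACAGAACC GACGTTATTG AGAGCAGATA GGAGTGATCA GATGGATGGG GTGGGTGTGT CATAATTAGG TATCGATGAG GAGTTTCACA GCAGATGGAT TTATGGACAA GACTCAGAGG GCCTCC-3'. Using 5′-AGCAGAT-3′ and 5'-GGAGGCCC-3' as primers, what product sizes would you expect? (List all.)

104 bp, 37 bp

The forward primer AGCAGAT matches the top strand at positions 93–99, 160–166.
The reverse primer's reverse complement is GGGCCTCC, matching at positions 189–196.
Each forward site pairs with the reverse site to give a product ending at position 196: sizes 104, 37 bp.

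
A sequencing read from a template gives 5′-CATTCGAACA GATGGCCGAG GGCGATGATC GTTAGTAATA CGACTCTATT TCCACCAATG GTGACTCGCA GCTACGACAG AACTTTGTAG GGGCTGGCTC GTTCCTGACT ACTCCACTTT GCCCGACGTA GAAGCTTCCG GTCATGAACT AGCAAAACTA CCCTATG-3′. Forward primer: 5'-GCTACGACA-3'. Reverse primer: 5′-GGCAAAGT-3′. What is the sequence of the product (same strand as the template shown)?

5'-GCTACGACAGAACTTTGTAGGGGCTGGCTCGTTCCTGACTACTCCACTTTGCC-3'

Scanning the template, GCTACGACA occurs at positions 71–79; this primer anneals to the bottom strand there with its 3' end pointing downstream.
Reverse complement of the reverse primer: ACTTTGCC. This occurs on the top strand at positions 116–123.
The product is the template from position 71 through 123 (53 bp).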